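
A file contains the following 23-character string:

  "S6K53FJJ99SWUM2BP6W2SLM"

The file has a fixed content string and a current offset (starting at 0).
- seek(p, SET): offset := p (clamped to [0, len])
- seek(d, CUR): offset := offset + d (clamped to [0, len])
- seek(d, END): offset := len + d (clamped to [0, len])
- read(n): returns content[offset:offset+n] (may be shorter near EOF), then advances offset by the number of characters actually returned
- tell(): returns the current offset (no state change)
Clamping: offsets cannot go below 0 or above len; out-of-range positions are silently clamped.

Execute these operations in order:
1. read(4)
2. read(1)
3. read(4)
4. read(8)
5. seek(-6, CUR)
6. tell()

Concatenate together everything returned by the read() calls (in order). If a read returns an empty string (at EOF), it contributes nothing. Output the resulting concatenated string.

After 1 (read(4)): returned 'S6K5', offset=4
After 2 (read(1)): returned '3', offset=5
After 3 (read(4)): returned 'FJJ9', offset=9
After 4 (read(8)): returned '9SWUM2BP', offset=17
After 5 (seek(-6, CUR)): offset=11
After 6 (tell()): offset=11

Answer: S6K53FJJ99SWUM2BP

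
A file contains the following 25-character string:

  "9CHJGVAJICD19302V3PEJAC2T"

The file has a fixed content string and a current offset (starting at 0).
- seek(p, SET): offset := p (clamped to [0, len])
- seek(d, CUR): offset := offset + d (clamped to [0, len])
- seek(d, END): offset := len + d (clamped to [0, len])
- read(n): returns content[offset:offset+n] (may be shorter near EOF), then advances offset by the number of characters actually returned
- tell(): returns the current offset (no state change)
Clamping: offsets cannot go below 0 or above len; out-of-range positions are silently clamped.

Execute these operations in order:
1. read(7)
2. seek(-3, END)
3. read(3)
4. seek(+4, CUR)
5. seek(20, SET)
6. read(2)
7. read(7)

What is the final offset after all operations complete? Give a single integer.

After 1 (read(7)): returned '9CHJGVA', offset=7
After 2 (seek(-3, END)): offset=22
After 3 (read(3)): returned 'C2T', offset=25
After 4 (seek(+4, CUR)): offset=25
After 5 (seek(20, SET)): offset=20
After 6 (read(2)): returned 'JA', offset=22
After 7 (read(7)): returned 'C2T', offset=25

Answer: 25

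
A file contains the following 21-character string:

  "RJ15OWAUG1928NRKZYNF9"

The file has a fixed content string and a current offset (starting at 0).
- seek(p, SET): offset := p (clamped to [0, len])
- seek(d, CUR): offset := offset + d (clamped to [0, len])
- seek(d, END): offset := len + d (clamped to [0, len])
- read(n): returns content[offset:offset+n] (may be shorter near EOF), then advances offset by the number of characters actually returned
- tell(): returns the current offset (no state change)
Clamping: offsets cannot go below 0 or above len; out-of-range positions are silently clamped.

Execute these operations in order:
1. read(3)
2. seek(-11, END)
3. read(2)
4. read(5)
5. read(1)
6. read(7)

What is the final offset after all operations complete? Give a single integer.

After 1 (read(3)): returned 'RJ1', offset=3
After 2 (seek(-11, END)): offset=10
After 3 (read(2)): returned '92', offset=12
After 4 (read(5)): returned '8NRKZ', offset=17
After 5 (read(1)): returned 'Y', offset=18
After 6 (read(7)): returned 'NF9', offset=21

Answer: 21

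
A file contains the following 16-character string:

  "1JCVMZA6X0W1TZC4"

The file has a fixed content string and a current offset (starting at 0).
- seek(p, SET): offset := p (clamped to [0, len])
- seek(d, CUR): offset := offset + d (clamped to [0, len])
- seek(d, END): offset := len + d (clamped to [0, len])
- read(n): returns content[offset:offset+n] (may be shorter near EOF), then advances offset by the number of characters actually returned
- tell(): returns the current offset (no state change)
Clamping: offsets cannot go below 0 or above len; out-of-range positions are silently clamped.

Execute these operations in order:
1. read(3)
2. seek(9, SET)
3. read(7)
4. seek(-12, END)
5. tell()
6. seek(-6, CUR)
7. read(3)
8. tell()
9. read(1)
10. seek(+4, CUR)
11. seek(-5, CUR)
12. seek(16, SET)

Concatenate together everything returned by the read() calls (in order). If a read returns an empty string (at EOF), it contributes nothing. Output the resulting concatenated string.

After 1 (read(3)): returned '1JC', offset=3
After 2 (seek(9, SET)): offset=9
After 3 (read(7)): returned '0W1TZC4', offset=16
After 4 (seek(-12, END)): offset=4
After 5 (tell()): offset=4
After 6 (seek(-6, CUR)): offset=0
After 7 (read(3)): returned '1JC', offset=3
After 8 (tell()): offset=3
After 9 (read(1)): returned 'V', offset=4
After 10 (seek(+4, CUR)): offset=8
After 11 (seek(-5, CUR)): offset=3
After 12 (seek(16, SET)): offset=16

Answer: 1JC0W1TZC41JCV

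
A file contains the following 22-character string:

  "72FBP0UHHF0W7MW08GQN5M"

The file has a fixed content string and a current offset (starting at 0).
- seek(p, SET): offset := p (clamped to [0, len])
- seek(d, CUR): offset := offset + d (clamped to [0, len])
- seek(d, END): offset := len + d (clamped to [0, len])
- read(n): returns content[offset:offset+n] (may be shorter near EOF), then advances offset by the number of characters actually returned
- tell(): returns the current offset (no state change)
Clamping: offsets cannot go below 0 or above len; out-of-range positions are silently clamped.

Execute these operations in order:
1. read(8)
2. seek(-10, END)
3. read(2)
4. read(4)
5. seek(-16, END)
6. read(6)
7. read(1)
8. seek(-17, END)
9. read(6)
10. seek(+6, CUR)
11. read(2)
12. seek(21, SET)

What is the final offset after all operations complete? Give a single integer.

Answer: 21

Derivation:
After 1 (read(8)): returned '72FBP0UH', offset=8
After 2 (seek(-10, END)): offset=12
After 3 (read(2)): returned '7M', offset=14
After 4 (read(4)): returned 'W08G', offset=18
After 5 (seek(-16, END)): offset=6
After 6 (read(6)): returned 'UHHF0W', offset=12
After 7 (read(1)): returned '7', offset=13
After 8 (seek(-17, END)): offset=5
After 9 (read(6)): returned '0UHHF0', offset=11
After 10 (seek(+6, CUR)): offset=17
After 11 (read(2)): returned 'GQ', offset=19
After 12 (seek(21, SET)): offset=21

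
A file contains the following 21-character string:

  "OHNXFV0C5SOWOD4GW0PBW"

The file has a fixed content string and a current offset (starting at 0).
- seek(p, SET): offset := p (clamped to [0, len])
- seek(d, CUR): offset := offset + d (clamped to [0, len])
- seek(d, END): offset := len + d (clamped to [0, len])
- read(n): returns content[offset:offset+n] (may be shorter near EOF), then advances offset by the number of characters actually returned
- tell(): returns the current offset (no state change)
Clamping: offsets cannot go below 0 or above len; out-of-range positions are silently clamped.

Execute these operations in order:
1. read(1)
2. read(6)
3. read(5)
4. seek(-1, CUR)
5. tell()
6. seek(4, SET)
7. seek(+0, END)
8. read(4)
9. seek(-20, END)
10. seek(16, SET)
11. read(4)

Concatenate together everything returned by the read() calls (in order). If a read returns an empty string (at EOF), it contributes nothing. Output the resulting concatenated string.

After 1 (read(1)): returned 'O', offset=1
After 2 (read(6)): returned 'HNXFV0', offset=7
After 3 (read(5)): returned 'C5SOW', offset=12
After 4 (seek(-1, CUR)): offset=11
After 5 (tell()): offset=11
After 6 (seek(4, SET)): offset=4
After 7 (seek(+0, END)): offset=21
After 8 (read(4)): returned '', offset=21
After 9 (seek(-20, END)): offset=1
After 10 (seek(16, SET)): offset=16
After 11 (read(4)): returned 'W0PB', offset=20

Answer: OHNXFV0C5SOWW0PB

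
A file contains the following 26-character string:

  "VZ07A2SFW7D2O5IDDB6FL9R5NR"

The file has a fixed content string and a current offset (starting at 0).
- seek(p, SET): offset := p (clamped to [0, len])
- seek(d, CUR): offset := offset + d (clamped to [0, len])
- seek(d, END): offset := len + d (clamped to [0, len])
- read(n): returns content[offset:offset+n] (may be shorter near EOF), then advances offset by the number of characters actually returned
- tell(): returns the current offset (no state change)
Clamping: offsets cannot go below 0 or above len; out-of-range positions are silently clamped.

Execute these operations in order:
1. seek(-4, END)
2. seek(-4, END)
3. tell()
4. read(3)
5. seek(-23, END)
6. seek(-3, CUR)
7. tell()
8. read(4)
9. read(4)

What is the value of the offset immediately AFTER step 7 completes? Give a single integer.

Answer: 0

Derivation:
After 1 (seek(-4, END)): offset=22
After 2 (seek(-4, END)): offset=22
After 3 (tell()): offset=22
After 4 (read(3)): returned 'R5N', offset=25
After 5 (seek(-23, END)): offset=3
After 6 (seek(-3, CUR)): offset=0
After 7 (tell()): offset=0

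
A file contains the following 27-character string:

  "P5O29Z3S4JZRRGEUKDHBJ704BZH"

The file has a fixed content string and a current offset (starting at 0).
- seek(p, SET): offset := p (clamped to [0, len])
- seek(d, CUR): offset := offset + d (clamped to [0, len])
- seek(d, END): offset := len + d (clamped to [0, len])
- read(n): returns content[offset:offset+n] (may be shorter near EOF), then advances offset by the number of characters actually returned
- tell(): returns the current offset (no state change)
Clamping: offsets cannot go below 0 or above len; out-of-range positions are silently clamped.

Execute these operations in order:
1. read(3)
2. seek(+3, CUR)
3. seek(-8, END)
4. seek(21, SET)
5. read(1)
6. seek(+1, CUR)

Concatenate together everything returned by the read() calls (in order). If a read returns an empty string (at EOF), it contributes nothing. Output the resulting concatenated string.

After 1 (read(3)): returned 'P5O', offset=3
After 2 (seek(+3, CUR)): offset=6
After 3 (seek(-8, END)): offset=19
After 4 (seek(21, SET)): offset=21
After 5 (read(1)): returned '7', offset=22
After 6 (seek(+1, CUR)): offset=23

Answer: P5O7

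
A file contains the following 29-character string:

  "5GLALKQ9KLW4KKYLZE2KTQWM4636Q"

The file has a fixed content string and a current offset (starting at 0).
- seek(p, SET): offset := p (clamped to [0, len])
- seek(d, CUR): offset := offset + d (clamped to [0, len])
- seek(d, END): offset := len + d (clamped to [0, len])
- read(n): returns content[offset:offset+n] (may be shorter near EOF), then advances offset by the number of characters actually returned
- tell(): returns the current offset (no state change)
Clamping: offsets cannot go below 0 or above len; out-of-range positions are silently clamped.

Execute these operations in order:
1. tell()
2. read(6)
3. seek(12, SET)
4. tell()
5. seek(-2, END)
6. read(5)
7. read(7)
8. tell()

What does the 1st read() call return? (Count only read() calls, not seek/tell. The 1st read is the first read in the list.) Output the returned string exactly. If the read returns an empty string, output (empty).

Answer: 5GLALK

Derivation:
After 1 (tell()): offset=0
After 2 (read(6)): returned '5GLALK', offset=6
After 3 (seek(12, SET)): offset=12
After 4 (tell()): offset=12
After 5 (seek(-2, END)): offset=27
After 6 (read(5)): returned '6Q', offset=29
After 7 (read(7)): returned '', offset=29
After 8 (tell()): offset=29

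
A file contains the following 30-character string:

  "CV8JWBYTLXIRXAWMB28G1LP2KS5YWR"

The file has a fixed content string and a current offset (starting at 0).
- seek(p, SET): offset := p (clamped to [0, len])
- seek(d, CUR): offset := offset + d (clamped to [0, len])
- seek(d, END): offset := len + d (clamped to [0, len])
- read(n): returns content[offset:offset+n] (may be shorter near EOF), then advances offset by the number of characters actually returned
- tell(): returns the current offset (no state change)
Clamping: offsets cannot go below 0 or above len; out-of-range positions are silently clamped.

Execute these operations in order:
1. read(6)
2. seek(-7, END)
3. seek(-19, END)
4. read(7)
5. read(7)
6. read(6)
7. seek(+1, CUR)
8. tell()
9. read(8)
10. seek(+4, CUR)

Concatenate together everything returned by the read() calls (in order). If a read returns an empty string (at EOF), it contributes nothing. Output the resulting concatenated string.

After 1 (read(6)): returned 'CV8JWB', offset=6
After 2 (seek(-7, END)): offset=23
After 3 (seek(-19, END)): offset=11
After 4 (read(7)): returned 'RXAWMB2', offset=18
After 5 (read(7)): returned '8G1LP2K', offset=25
After 6 (read(6)): returned 'S5YWR', offset=30
After 7 (seek(+1, CUR)): offset=30
After 8 (tell()): offset=30
After 9 (read(8)): returned '', offset=30
After 10 (seek(+4, CUR)): offset=30

Answer: CV8JWBRXAWMB28G1LP2KS5YWR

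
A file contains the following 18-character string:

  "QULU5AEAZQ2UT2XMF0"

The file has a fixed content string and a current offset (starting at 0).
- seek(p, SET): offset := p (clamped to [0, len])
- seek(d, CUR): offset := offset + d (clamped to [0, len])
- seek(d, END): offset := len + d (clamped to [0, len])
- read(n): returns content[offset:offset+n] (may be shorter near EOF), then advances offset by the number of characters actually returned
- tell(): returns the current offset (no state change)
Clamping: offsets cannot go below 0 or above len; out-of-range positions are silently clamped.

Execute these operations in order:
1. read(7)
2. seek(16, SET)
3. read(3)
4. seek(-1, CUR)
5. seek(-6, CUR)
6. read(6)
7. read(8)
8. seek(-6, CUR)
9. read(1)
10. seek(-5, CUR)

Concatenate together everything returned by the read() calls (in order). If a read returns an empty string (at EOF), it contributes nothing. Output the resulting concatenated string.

Answer: QULU5AEF0UT2XMF0T

Derivation:
After 1 (read(7)): returned 'QULU5AE', offset=7
After 2 (seek(16, SET)): offset=16
After 3 (read(3)): returned 'F0', offset=18
After 4 (seek(-1, CUR)): offset=17
After 5 (seek(-6, CUR)): offset=11
After 6 (read(6)): returned 'UT2XMF', offset=17
After 7 (read(8)): returned '0', offset=18
After 8 (seek(-6, CUR)): offset=12
After 9 (read(1)): returned 'T', offset=13
After 10 (seek(-5, CUR)): offset=8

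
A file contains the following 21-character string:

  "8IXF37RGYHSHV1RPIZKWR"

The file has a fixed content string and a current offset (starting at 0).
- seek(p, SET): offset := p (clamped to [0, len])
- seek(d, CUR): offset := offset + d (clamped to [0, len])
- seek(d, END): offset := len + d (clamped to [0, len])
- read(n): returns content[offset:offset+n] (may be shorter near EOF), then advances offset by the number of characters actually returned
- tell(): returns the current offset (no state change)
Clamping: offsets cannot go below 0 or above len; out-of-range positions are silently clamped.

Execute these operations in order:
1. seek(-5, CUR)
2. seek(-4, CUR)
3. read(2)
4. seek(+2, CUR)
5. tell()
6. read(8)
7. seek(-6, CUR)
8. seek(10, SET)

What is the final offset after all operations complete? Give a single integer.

Answer: 10

Derivation:
After 1 (seek(-5, CUR)): offset=0
After 2 (seek(-4, CUR)): offset=0
After 3 (read(2)): returned '8I', offset=2
After 4 (seek(+2, CUR)): offset=4
After 5 (tell()): offset=4
After 6 (read(8)): returned '37RGYHSH', offset=12
After 7 (seek(-6, CUR)): offset=6
After 8 (seek(10, SET)): offset=10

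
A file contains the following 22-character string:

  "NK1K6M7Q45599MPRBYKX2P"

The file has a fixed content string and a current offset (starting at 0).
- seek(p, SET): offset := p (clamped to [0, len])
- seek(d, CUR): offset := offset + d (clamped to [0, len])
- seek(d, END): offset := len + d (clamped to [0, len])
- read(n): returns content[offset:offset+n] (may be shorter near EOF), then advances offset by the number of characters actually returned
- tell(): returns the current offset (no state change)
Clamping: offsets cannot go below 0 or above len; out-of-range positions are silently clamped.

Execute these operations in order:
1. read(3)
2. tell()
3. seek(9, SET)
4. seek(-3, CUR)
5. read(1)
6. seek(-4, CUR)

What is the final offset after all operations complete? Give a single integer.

After 1 (read(3)): returned 'NK1', offset=3
After 2 (tell()): offset=3
After 3 (seek(9, SET)): offset=9
After 4 (seek(-3, CUR)): offset=6
After 5 (read(1)): returned '7', offset=7
After 6 (seek(-4, CUR)): offset=3

Answer: 3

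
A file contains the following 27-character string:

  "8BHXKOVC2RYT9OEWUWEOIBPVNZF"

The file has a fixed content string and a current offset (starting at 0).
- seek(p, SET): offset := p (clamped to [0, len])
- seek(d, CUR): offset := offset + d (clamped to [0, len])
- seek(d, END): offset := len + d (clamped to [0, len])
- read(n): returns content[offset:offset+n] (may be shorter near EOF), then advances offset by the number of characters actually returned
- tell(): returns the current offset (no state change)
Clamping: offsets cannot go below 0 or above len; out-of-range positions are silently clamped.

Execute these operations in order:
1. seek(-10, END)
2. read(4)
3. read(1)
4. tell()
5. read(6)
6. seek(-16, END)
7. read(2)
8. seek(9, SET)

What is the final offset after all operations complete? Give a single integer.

Answer: 9

Derivation:
After 1 (seek(-10, END)): offset=17
After 2 (read(4)): returned 'WEOI', offset=21
After 3 (read(1)): returned 'B', offset=22
After 4 (tell()): offset=22
After 5 (read(6)): returned 'PVNZF', offset=27
After 6 (seek(-16, END)): offset=11
After 7 (read(2)): returned 'T9', offset=13
After 8 (seek(9, SET)): offset=9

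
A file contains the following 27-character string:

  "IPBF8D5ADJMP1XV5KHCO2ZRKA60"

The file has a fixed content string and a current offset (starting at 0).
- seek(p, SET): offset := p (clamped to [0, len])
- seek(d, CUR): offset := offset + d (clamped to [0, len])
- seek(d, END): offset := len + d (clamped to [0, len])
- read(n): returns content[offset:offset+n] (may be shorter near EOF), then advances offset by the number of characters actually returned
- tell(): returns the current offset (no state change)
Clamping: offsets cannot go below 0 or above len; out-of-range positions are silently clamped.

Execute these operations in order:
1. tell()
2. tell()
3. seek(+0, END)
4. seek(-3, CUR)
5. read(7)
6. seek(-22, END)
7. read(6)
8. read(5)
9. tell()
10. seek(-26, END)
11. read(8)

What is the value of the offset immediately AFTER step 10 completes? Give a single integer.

Answer: 1

Derivation:
After 1 (tell()): offset=0
After 2 (tell()): offset=0
After 3 (seek(+0, END)): offset=27
After 4 (seek(-3, CUR)): offset=24
After 5 (read(7)): returned 'A60', offset=27
After 6 (seek(-22, END)): offset=5
After 7 (read(6)): returned 'D5ADJM', offset=11
After 8 (read(5)): returned 'P1XV5', offset=16
After 9 (tell()): offset=16
After 10 (seek(-26, END)): offset=1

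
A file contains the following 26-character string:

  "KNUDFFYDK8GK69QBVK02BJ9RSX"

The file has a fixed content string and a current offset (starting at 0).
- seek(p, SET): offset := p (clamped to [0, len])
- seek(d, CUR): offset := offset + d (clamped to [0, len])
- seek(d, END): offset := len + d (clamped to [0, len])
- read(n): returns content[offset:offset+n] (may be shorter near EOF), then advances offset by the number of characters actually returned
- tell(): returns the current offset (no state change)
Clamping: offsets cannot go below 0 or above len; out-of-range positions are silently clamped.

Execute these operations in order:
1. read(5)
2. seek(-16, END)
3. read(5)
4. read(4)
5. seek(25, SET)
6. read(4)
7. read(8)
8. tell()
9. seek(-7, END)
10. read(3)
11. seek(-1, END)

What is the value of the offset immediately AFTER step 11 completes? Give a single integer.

Answer: 25

Derivation:
After 1 (read(5)): returned 'KNUDF', offset=5
After 2 (seek(-16, END)): offset=10
After 3 (read(5)): returned 'GK69Q', offset=15
After 4 (read(4)): returned 'BVK0', offset=19
After 5 (seek(25, SET)): offset=25
After 6 (read(4)): returned 'X', offset=26
After 7 (read(8)): returned '', offset=26
After 8 (tell()): offset=26
After 9 (seek(-7, END)): offset=19
After 10 (read(3)): returned '2BJ', offset=22
After 11 (seek(-1, END)): offset=25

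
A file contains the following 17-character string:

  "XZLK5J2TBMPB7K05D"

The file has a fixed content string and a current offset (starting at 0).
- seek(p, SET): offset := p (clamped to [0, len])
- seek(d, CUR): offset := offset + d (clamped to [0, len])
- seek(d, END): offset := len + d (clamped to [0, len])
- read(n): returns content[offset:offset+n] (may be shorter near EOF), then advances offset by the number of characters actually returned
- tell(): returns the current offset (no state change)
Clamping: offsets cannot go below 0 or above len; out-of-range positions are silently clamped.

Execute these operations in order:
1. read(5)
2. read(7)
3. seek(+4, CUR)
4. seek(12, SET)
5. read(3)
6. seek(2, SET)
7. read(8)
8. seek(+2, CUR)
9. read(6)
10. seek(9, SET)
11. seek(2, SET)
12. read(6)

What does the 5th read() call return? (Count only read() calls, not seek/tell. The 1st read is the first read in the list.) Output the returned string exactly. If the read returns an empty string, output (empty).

After 1 (read(5)): returned 'XZLK5', offset=5
After 2 (read(7)): returned 'J2TBMPB', offset=12
After 3 (seek(+4, CUR)): offset=16
After 4 (seek(12, SET)): offset=12
After 5 (read(3)): returned '7K0', offset=15
After 6 (seek(2, SET)): offset=2
After 7 (read(8)): returned 'LK5J2TBM', offset=10
After 8 (seek(+2, CUR)): offset=12
After 9 (read(6)): returned '7K05D', offset=17
After 10 (seek(9, SET)): offset=9
After 11 (seek(2, SET)): offset=2
After 12 (read(6)): returned 'LK5J2T', offset=8

Answer: 7K05D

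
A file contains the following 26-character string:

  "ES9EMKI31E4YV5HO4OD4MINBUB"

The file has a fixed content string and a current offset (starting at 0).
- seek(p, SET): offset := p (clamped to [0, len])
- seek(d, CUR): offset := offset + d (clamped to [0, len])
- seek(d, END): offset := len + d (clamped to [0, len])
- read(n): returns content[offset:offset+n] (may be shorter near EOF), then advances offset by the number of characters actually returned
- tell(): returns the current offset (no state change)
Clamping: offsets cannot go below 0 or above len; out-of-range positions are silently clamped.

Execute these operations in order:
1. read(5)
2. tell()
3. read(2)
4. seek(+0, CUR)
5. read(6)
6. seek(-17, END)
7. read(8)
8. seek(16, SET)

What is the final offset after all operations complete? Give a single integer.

Answer: 16

Derivation:
After 1 (read(5)): returned 'ES9EM', offset=5
After 2 (tell()): offset=5
After 3 (read(2)): returned 'KI', offset=7
After 4 (seek(+0, CUR)): offset=7
After 5 (read(6)): returned '31E4YV', offset=13
After 6 (seek(-17, END)): offset=9
After 7 (read(8)): returned 'E4YV5HO4', offset=17
After 8 (seek(16, SET)): offset=16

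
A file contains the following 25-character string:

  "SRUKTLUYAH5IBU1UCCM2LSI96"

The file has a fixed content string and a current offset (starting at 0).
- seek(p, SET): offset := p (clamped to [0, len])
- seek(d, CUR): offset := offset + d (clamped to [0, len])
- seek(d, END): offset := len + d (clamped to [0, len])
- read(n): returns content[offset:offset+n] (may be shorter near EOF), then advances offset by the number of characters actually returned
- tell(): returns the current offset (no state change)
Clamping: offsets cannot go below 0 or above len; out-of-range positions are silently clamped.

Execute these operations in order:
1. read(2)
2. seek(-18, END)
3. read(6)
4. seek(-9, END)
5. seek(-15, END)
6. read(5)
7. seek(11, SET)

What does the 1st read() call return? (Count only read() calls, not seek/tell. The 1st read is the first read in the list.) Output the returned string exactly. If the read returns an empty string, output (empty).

After 1 (read(2)): returned 'SR', offset=2
After 2 (seek(-18, END)): offset=7
After 3 (read(6)): returned 'YAH5IB', offset=13
After 4 (seek(-9, END)): offset=16
After 5 (seek(-15, END)): offset=10
After 6 (read(5)): returned '5IBU1', offset=15
After 7 (seek(11, SET)): offset=11

Answer: SR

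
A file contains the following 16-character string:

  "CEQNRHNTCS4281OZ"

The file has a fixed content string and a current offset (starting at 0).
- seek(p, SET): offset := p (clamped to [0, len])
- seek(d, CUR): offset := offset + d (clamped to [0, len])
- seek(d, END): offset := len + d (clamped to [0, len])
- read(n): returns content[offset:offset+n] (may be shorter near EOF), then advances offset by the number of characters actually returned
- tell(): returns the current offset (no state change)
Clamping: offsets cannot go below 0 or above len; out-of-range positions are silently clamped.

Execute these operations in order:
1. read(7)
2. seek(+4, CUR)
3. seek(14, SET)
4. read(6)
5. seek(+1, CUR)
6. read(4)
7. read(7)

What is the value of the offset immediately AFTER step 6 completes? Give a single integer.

After 1 (read(7)): returned 'CEQNRHN', offset=7
After 2 (seek(+4, CUR)): offset=11
After 3 (seek(14, SET)): offset=14
After 4 (read(6)): returned 'OZ', offset=16
After 5 (seek(+1, CUR)): offset=16
After 6 (read(4)): returned '', offset=16

Answer: 16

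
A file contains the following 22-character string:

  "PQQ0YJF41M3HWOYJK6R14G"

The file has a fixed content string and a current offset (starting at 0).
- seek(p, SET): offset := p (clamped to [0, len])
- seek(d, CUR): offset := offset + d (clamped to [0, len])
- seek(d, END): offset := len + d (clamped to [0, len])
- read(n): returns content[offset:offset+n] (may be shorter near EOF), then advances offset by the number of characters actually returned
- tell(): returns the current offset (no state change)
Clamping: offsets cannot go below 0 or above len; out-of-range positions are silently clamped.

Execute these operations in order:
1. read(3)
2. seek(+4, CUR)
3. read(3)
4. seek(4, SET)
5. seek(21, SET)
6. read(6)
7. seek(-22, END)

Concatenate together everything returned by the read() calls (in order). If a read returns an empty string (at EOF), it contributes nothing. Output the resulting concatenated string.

Answer: PQQ41MG

Derivation:
After 1 (read(3)): returned 'PQQ', offset=3
After 2 (seek(+4, CUR)): offset=7
After 3 (read(3)): returned '41M', offset=10
After 4 (seek(4, SET)): offset=4
After 5 (seek(21, SET)): offset=21
After 6 (read(6)): returned 'G', offset=22
After 7 (seek(-22, END)): offset=0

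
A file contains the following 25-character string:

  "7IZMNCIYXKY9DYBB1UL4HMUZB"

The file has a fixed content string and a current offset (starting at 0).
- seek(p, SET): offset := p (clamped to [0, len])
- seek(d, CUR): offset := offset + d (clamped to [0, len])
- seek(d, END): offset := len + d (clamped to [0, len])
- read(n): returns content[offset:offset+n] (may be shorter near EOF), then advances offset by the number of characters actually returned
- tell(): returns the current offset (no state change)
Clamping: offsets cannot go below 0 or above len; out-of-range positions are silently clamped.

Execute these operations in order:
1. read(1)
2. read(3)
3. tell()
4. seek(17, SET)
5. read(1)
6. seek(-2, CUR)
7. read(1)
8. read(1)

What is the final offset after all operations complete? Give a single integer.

After 1 (read(1)): returned '7', offset=1
After 2 (read(3)): returned 'IZM', offset=4
After 3 (tell()): offset=4
After 4 (seek(17, SET)): offset=17
After 5 (read(1)): returned 'U', offset=18
After 6 (seek(-2, CUR)): offset=16
After 7 (read(1)): returned '1', offset=17
After 8 (read(1)): returned 'U', offset=18

Answer: 18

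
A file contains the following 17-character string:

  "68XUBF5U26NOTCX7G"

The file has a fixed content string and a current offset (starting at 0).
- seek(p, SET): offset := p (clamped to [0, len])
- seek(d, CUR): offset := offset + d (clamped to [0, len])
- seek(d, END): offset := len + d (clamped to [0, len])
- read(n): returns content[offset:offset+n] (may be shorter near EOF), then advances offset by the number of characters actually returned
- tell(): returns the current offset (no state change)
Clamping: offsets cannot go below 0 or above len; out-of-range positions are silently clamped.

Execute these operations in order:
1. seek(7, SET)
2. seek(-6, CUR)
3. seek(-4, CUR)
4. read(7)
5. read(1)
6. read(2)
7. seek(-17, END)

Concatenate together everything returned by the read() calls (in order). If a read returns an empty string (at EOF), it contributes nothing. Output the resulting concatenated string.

After 1 (seek(7, SET)): offset=7
After 2 (seek(-6, CUR)): offset=1
After 3 (seek(-4, CUR)): offset=0
After 4 (read(7)): returned '68XUBF5', offset=7
After 5 (read(1)): returned 'U', offset=8
After 6 (read(2)): returned '26', offset=10
After 7 (seek(-17, END)): offset=0

Answer: 68XUBF5U26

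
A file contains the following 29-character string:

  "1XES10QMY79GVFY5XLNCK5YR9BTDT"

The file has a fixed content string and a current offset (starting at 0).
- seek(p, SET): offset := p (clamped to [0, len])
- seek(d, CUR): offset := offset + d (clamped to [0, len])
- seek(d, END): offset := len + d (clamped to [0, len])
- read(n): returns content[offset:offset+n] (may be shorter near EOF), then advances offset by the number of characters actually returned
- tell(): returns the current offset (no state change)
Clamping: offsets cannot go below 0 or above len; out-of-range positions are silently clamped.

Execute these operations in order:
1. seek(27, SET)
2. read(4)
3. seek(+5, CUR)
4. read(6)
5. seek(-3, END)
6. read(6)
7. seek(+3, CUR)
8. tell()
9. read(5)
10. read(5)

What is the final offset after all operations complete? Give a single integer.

Answer: 29

Derivation:
After 1 (seek(27, SET)): offset=27
After 2 (read(4)): returned 'DT', offset=29
After 3 (seek(+5, CUR)): offset=29
After 4 (read(6)): returned '', offset=29
After 5 (seek(-3, END)): offset=26
After 6 (read(6)): returned 'TDT', offset=29
After 7 (seek(+3, CUR)): offset=29
After 8 (tell()): offset=29
After 9 (read(5)): returned '', offset=29
After 10 (read(5)): returned '', offset=29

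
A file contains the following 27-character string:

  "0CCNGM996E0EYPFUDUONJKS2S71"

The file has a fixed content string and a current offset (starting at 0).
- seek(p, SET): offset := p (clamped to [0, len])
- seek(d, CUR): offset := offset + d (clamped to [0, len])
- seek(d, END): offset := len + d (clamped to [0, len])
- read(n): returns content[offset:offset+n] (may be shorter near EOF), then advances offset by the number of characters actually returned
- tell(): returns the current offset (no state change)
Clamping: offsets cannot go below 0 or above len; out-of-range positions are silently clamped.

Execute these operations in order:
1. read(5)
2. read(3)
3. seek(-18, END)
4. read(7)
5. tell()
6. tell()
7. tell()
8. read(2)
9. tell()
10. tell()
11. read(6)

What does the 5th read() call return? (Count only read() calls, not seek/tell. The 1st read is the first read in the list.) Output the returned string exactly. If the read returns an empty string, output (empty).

Answer: ONJKS2

Derivation:
After 1 (read(5)): returned '0CCNG', offset=5
After 2 (read(3)): returned 'M99', offset=8
After 3 (seek(-18, END)): offset=9
After 4 (read(7)): returned 'E0EYPFU', offset=16
After 5 (tell()): offset=16
After 6 (tell()): offset=16
After 7 (tell()): offset=16
After 8 (read(2)): returned 'DU', offset=18
After 9 (tell()): offset=18
After 10 (tell()): offset=18
After 11 (read(6)): returned 'ONJKS2', offset=24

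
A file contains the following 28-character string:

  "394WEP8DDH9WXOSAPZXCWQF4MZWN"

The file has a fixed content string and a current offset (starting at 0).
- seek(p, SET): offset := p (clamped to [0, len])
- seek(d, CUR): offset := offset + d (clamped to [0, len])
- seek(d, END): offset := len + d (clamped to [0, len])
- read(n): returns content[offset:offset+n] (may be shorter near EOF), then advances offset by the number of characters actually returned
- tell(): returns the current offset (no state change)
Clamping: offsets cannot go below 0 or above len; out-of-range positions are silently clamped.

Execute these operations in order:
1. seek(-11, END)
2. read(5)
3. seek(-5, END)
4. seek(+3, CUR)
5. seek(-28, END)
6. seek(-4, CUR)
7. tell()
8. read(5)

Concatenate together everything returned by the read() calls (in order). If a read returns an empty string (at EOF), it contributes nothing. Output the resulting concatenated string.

After 1 (seek(-11, END)): offset=17
After 2 (read(5)): returned 'ZXCWQ', offset=22
After 3 (seek(-5, END)): offset=23
After 4 (seek(+3, CUR)): offset=26
After 5 (seek(-28, END)): offset=0
After 6 (seek(-4, CUR)): offset=0
After 7 (tell()): offset=0
After 8 (read(5)): returned '394WE', offset=5

Answer: ZXCWQ394WE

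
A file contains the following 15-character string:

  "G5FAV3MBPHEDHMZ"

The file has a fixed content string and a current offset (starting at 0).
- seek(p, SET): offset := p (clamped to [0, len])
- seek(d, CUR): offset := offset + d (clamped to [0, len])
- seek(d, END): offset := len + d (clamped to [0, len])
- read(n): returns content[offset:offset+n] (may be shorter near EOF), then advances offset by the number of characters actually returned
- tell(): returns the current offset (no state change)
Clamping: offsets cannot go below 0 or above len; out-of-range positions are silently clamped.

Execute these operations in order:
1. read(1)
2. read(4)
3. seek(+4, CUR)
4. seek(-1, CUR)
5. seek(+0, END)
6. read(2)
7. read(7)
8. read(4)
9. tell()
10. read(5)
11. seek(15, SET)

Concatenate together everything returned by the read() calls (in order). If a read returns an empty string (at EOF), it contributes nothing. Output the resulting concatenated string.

Answer: G5FAV

Derivation:
After 1 (read(1)): returned 'G', offset=1
After 2 (read(4)): returned '5FAV', offset=5
After 3 (seek(+4, CUR)): offset=9
After 4 (seek(-1, CUR)): offset=8
After 5 (seek(+0, END)): offset=15
After 6 (read(2)): returned '', offset=15
After 7 (read(7)): returned '', offset=15
After 8 (read(4)): returned '', offset=15
After 9 (tell()): offset=15
After 10 (read(5)): returned '', offset=15
After 11 (seek(15, SET)): offset=15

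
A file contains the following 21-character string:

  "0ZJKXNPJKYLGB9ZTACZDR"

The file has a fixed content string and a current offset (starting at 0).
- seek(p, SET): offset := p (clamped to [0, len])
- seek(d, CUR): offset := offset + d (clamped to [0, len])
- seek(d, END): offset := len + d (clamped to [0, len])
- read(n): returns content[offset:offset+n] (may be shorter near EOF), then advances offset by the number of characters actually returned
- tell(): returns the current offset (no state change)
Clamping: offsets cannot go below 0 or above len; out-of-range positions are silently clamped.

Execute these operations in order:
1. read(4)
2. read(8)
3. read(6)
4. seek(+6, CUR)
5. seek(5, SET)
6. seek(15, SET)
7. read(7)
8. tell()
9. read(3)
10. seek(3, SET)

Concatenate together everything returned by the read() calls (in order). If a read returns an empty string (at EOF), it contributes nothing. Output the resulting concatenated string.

Answer: 0ZJKXNPJKYLGB9ZTACTACZDR

Derivation:
After 1 (read(4)): returned '0ZJK', offset=4
After 2 (read(8)): returned 'XNPJKYLG', offset=12
After 3 (read(6)): returned 'B9ZTAC', offset=18
After 4 (seek(+6, CUR)): offset=21
After 5 (seek(5, SET)): offset=5
After 6 (seek(15, SET)): offset=15
After 7 (read(7)): returned 'TACZDR', offset=21
After 8 (tell()): offset=21
After 9 (read(3)): returned '', offset=21
After 10 (seek(3, SET)): offset=3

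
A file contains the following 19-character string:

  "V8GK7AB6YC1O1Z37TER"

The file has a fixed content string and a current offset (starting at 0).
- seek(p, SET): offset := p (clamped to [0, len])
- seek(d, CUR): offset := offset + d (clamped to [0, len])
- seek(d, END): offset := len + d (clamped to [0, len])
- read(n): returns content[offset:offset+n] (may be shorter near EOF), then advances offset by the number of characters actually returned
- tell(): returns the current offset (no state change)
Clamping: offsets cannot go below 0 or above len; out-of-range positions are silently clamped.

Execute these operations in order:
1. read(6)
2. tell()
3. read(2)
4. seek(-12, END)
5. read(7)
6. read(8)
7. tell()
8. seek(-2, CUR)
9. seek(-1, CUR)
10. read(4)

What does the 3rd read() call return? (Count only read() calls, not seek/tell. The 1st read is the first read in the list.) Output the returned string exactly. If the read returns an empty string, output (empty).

After 1 (read(6)): returned 'V8GK7A', offset=6
After 2 (tell()): offset=6
After 3 (read(2)): returned 'B6', offset=8
After 4 (seek(-12, END)): offset=7
After 5 (read(7)): returned '6YC1O1Z', offset=14
After 6 (read(8)): returned '37TER', offset=19
After 7 (tell()): offset=19
After 8 (seek(-2, CUR)): offset=17
After 9 (seek(-1, CUR)): offset=16
After 10 (read(4)): returned 'TER', offset=19

Answer: 6YC1O1Z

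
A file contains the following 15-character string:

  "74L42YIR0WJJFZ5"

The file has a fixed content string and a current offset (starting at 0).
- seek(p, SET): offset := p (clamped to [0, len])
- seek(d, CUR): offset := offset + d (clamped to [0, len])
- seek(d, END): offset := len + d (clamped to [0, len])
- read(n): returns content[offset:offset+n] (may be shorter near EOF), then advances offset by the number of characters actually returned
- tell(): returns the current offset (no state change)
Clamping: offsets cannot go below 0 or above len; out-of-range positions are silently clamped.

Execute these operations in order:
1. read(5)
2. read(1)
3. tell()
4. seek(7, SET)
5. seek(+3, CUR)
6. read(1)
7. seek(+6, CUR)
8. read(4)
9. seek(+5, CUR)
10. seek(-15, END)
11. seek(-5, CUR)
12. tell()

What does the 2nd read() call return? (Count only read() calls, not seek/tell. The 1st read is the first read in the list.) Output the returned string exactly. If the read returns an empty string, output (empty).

Answer: Y

Derivation:
After 1 (read(5)): returned '74L42', offset=5
After 2 (read(1)): returned 'Y', offset=6
After 3 (tell()): offset=6
After 4 (seek(7, SET)): offset=7
After 5 (seek(+3, CUR)): offset=10
After 6 (read(1)): returned 'J', offset=11
After 7 (seek(+6, CUR)): offset=15
After 8 (read(4)): returned '', offset=15
After 9 (seek(+5, CUR)): offset=15
After 10 (seek(-15, END)): offset=0
After 11 (seek(-5, CUR)): offset=0
After 12 (tell()): offset=0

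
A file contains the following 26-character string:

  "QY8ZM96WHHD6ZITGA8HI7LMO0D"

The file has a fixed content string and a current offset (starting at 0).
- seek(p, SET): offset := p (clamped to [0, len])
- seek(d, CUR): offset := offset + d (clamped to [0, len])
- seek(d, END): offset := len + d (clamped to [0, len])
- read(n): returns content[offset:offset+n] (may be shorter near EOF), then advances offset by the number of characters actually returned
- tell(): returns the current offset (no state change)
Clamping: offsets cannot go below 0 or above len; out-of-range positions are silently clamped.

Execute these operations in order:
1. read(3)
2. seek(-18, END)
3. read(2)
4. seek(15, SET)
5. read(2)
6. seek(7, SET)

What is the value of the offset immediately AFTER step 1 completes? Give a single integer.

After 1 (read(3)): returned 'QY8', offset=3

Answer: 3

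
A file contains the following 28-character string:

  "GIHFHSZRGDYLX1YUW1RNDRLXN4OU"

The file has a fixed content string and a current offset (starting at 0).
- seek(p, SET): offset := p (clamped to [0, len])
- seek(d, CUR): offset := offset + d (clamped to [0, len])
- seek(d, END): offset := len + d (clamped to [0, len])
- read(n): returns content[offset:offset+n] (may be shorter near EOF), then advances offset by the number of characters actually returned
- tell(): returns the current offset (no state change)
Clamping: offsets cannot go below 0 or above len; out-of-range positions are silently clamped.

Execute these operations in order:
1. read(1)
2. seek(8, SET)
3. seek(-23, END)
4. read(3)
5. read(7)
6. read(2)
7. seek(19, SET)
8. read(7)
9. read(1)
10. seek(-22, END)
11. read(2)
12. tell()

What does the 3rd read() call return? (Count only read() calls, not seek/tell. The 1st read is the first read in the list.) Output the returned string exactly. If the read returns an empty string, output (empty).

Answer: GDYLX1Y

Derivation:
After 1 (read(1)): returned 'G', offset=1
After 2 (seek(8, SET)): offset=8
After 3 (seek(-23, END)): offset=5
After 4 (read(3)): returned 'SZR', offset=8
After 5 (read(7)): returned 'GDYLX1Y', offset=15
After 6 (read(2)): returned 'UW', offset=17
After 7 (seek(19, SET)): offset=19
After 8 (read(7)): returned 'NDRLXN4', offset=26
After 9 (read(1)): returned 'O', offset=27
After 10 (seek(-22, END)): offset=6
After 11 (read(2)): returned 'ZR', offset=8
After 12 (tell()): offset=8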